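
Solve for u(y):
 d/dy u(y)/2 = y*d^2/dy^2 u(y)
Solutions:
 u(y) = C1 + C2*y^(3/2)


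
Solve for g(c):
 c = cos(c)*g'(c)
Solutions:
 g(c) = C1 + Integral(c/cos(c), c)


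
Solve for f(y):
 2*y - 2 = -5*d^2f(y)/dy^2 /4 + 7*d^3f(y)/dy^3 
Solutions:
 f(y) = C1 + C2*y + C3*exp(5*y/28) - 4*y^3/15 - 92*y^2/25


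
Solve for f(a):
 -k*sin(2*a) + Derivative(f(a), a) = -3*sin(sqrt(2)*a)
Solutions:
 f(a) = C1 - k*cos(2*a)/2 + 3*sqrt(2)*cos(sqrt(2)*a)/2


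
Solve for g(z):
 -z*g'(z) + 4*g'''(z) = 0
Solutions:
 g(z) = C1 + Integral(C2*airyai(2^(1/3)*z/2) + C3*airybi(2^(1/3)*z/2), z)


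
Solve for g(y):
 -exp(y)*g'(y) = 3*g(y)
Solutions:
 g(y) = C1*exp(3*exp(-y))


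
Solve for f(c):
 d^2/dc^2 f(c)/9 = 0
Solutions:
 f(c) = C1 + C2*c


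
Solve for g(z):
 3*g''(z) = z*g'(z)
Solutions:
 g(z) = C1 + C2*erfi(sqrt(6)*z/6)


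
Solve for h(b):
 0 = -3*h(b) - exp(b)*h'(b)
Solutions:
 h(b) = C1*exp(3*exp(-b))


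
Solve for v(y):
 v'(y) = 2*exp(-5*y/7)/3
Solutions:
 v(y) = C1 - 14*exp(-5*y/7)/15


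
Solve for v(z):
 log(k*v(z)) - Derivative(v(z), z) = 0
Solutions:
 li(k*v(z))/k = C1 + z


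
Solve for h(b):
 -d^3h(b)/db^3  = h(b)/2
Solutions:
 h(b) = C3*exp(-2^(2/3)*b/2) + (C1*sin(2^(2/3)*sqrt(3)*b/4) + C2*cos(2^(2/3)*sqrt(3)*b/4))*exp(2^(2/3)*b/4)


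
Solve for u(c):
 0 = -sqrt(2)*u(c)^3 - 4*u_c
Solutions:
 u(c) = -sqrt(2)*sqrt(-1/(C1 - sqrt(2)*c))
 u(c) = sqrt(2)*sqrt(-1/(C1 - sqrt(2)*c))


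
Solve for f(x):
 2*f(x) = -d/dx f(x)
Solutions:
 f(x) = C1*exp(-2*x)


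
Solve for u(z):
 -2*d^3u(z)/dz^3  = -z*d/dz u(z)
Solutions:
 u(z) = C1 + Integral(C2*airyai(2^(2/3)*z/2) + C3*airybi(2^(2/3)*z/2), z)


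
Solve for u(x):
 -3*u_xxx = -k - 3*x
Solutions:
 u(x) = C1 + C2*x + C3*x^2 + k*x^3/18 + x^4/24


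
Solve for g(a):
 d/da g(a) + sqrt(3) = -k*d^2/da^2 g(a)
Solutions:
 g(a) = C1 + C2*exp(-a/k) - sqrt(3)*a


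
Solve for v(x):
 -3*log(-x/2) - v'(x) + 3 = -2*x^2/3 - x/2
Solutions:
 v(x) = C1 + 2*x^3/9 + x^2/4 - 3*x*log(-x) + 3*x*(log(2) + 2)


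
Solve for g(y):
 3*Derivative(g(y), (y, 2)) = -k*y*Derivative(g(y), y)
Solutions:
 g(y) = Piecewise((-sqrt(6)*sqrt(pi)*C1*erf(sqrt(6)*sqrt(k)*y/6)/(2*sqrt(k)) - C2, (k > 0) | (k < 0)), (-C1*y - C2, True))


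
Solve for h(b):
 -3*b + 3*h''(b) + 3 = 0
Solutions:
 h(b) = C1 + C2*b + b^3/6 - b^2/2


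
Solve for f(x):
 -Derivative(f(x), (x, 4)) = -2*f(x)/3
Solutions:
 f(x) = C1*exp(-2^(1/4)*3^(3/4)*x/3) + C2*exp(2^(1/4)*3^(3/4)*x/3) + C3*sin(2^(1/4)*3^(3/4)*x/3) + C4*cos(2^(1/4)*3^(3/4)*x/3)


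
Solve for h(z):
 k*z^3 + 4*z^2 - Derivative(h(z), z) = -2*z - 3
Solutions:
 h(z) = C1 + k*z^4/4 + 4*z^3/3 + z^2 + 3*z


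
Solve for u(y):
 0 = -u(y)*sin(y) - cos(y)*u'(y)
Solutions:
 u(y) = C1*cos(y)


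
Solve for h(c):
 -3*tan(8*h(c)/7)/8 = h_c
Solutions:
 h(c) = -7*asin(C1*exp(-3*c/7))/8 + 7*pi/8
 h(c) = 7*asin(C1*exp(-3*c/7))/8


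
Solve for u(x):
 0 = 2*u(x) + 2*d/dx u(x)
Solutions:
 u(x) = C1*exp(-x)


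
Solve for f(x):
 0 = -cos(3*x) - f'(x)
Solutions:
 f(x) = C1 - sin(3*x)/3


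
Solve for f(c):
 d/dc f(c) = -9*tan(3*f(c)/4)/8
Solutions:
 f(c) = -4*asin(C1*exp(-27*c/32))/3 + 4*pi/3
 f(c) = 4*asin(C1*exp(-27*c/32))/3


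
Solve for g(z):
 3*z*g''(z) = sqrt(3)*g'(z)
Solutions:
 g(z) = C1 + C2*z^(sqrt(3)/3 + 1)


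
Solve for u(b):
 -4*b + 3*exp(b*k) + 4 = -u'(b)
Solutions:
 u(b) = C1 + 2*b^2 - 4*b - 3*exp(b*k)/k


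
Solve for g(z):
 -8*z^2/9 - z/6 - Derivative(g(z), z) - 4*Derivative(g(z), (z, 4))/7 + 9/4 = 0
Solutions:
 g(z) = C1 + C4*exp(-14^(1/3)*z/2) - 8*z^3/27 - z^2/12 + 9*z/4 + (C2*sin(14^(1/3)*sqrt(3)*z/4) + C3*cos(14^(1/3)*sqrt(3)*z/4))*exp(14^(1/3)*z/4)


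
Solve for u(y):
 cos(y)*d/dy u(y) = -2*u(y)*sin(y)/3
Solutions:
 u(y) = C1*cos(y)^(2/3)


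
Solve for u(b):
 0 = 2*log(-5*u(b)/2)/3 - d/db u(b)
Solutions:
 -3*Integral(1/(log(-_y) - log(2) + log(5)), (_y, u(b)))/2 = C1 - b


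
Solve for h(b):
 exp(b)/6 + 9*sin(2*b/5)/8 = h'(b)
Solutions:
 h(b) = C1 + exp(b)/6 - 45*cos(2*b/5)/16


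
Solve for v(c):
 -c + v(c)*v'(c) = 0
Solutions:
 v(c) = -sqrt(C1 + c^2)
 v(c) = sqrt(C1 + c^2)


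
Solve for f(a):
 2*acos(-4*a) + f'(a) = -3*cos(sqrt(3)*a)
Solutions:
 f(a) = C1 - 2*a*acos(-4*a) - sqrt(1 - 16*a^2)/2 - sqrt(3)*sin(sqrt(3)*a)


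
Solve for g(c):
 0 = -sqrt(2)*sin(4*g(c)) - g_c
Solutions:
 g(c) = -acos((-C1 - exp(8*sqrt(2)*c))/(C1 - exp(8*sqrt(2)*c)))/4 + pi/2
 g(c) = acos((-C1 - exp(8*sqrt(2)*c))/(C1 - exp(8*sqrt(2)*c)))/4


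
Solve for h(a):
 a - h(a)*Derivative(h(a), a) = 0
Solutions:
 h(a) = -sqrt(C1 + a^2)
 h(a) = sqrt(C1 + a^2)


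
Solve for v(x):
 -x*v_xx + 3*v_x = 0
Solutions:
 v(x) = C1 + C2*x^4


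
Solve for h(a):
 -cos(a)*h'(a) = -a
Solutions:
 h(a) = C1 + Integral(a/cos(a), a)


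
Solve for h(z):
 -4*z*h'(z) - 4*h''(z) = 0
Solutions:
 h(z) = C1 + C2*erf(sqrt(2)*z/2)


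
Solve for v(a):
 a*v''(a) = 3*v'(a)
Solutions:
 v(a) = C1 + C2*a^4


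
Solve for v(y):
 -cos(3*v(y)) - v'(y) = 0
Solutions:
 v(y) = -asin((C1 + exp(6*y))/(C1 - exp(6*y)))/3 + pi/3
 v(y) = asin((C1 + exp(6*y))/(C1 - exp(6*y)))/3


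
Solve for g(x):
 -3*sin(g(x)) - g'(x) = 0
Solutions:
 g(x) = -acos((-C1 - exp(6*x))/(C1 - exp(6*x))) + 2*pi
 g(x) = acos((-C1 - exp(6*x))/(C1 - exp(6*x)))


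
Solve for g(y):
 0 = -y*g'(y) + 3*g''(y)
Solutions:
 g(y) = C1 + C2*erfi(sqrt(6)*y/6)


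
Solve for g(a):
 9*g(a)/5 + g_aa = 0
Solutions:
 g(a) = C1*sin(3*sqrt(5)*a/5) + C2*cos(3*sqrt(5)*a/5)


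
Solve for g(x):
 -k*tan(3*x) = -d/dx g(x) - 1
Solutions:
 g(x) = C1 - k*log(cos(3*x))/3 - x


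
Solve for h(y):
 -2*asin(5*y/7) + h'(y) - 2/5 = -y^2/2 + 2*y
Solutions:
 h(y) = C1 - y^3/6 + y^2 + 2*y*asin(5*y/7) + 2*y/5 + 2*sqrt(49 - 25*y^2)/5


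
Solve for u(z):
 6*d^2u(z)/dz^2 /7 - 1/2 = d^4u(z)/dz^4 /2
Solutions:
 u(z) = C1 + C2*z + C3*exp(-2*sqrt(21)*z/7) + C4*exp(2*sqrt(21)*z/7) + 7*z^2/24


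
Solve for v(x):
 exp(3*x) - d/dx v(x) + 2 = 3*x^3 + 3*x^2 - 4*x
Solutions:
 v(x) = C1 - 3*x^4/4 - x^3 + 2*x^2 + 2*x + exp(3*x)/3


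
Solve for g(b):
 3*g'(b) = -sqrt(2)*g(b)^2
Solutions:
 g(b) = 3/(C1 + sqrt(2)*b)


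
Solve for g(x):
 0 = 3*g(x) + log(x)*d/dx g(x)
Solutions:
 g(x) = C1*exp(-3*li(x))


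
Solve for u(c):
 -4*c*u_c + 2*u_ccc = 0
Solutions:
 u(c) = C1 + Integral(C2*airyai(2^(1/3)*c) + C3*airybi(2^(1/3)*c), c)


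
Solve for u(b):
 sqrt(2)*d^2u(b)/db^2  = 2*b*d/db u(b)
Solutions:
 u(b) = C1 + C2*erfi(2^(3/4)*b/2)


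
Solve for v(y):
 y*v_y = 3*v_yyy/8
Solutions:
 v(y) = C1 + Integral(C2*airyai(2*3^(2/3)*y/3) + C3*airybi(2*3^(2/3)*y/3), y)


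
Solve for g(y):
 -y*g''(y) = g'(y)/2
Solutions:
 g(y) = C1 + C2*sqrt(y)


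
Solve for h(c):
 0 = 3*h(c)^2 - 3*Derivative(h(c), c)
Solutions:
 h(c) = -1/(C1 + c)


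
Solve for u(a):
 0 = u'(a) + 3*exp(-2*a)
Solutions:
 u(a) = C1 + 3*exp(-2*a)/2


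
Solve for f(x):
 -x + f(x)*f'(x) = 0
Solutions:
 f(x) = -sqrt(C1 + x^2)
 f(x) = sqrt(C1 + x^2)


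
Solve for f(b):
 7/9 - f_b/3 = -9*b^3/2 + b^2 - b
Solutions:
 f(b) = C1 + 27*b^4/8 - b^3 + 3*b^2/2 + 7*b/3


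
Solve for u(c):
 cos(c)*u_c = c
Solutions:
 u(c) = C1 + Integral(c/cos(c), c)


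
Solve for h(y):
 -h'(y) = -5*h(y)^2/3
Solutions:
 h(y) = -3/(C1 + 5*y)


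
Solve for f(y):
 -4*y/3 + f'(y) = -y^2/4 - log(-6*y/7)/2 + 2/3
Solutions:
 f(y) = C1 - y^3/12 + 2*y^2/3 - y*log(-y)/2 + y*(-3*log(6) + 3*log(7) + 7)/6


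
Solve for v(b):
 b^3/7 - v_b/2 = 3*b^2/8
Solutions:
 v(b) = C1 + b^4/14 - b^3/4


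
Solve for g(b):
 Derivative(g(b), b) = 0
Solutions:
 g(b) = C1


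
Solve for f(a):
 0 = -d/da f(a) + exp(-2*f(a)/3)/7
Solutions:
 f(a) = 3*log(-sqrt(C1 + a)) - 3*log(21) + 3*log(42)/2
 f(a) = 3*log(C1 + a)/2 - 3*log(21) + 3*log(42)/2


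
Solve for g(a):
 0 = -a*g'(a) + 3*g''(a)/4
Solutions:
 g(a) = C1 + C2*erfi(sqrt(6)*a/3)


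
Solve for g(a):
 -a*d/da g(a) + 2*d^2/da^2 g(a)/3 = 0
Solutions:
 g(a) = C1 + C2*erfi(sqrt(3)*a/2)


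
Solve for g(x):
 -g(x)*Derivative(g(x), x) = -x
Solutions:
 g(x) = -sqrt(C1 + x^2)
 g(x) = sqrt(C1 + x^2)


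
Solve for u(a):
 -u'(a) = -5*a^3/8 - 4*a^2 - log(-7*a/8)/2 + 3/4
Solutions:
 u(a) = C1 + 5*a^4/32 + 4*a^3/3 + a*log(-a)/2 + a*(-2*log(2) - 5/4 + log(14)/2)


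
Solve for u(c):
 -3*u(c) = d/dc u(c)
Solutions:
 u(c) = C1*exp(-3*c)


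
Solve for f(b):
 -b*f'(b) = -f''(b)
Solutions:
 f(b) = C1 + C2*erfi(sqrt(2)*b/2)


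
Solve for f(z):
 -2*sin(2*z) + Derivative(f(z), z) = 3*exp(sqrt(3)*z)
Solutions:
 f(z) = C1 + sqrt(3)*exp(sqrt(3)*z) - cos(2*z)


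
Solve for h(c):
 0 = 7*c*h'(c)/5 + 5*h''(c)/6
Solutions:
 h(c) = C1 + C2*erf(sqrt(21)*c/5)


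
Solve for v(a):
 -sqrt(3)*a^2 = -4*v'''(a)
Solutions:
 v(a) = C1 + C2*a + C3*a^2 + sqrt(3)*a^5/240


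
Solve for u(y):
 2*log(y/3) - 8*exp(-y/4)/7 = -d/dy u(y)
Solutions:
 u(y) = C1 - 2*y*log(y) + 2*y*(1 + log(3)) - 32*exp(-y/4)/7


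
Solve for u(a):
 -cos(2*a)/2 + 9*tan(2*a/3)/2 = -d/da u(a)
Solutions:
 u(a) = C1 + 27*log(cos(2*a/3))/4 + sin(2*a)/4


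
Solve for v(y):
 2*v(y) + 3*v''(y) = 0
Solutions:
 v(y) = C1*sin(sqrt(6)*y/3) + C2*cos(sqrt(6)*y/3)


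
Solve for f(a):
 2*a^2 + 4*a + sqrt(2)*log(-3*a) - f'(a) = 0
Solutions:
 f(a) = C1 + 2*a^3/3 + 2*a^2 + sqrt(2)*a*log(-a) + sqrt(2)*a*(-1 + log(3))


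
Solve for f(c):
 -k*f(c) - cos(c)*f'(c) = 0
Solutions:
 f(c) = C1*exp(k*(log(sin(c) - 1) - log(sin(c) + 1))/2)


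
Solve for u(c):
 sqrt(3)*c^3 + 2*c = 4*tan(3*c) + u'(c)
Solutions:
 u(c) = C1 + sqrt(3)*c^4/4 + c^2 + 4*log(cos(3*c))/3


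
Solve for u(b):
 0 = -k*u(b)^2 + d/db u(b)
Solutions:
 u(b) = -1/(C1 + b*k)


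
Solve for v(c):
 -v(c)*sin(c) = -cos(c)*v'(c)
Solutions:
 v(c) = C1/cos(c)


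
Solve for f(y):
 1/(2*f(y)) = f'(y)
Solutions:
 f(y) = -sqrt(C1 + y)
 f(y) = sqrt(C1 + y)


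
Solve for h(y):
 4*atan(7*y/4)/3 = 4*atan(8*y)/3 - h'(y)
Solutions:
 h(y) = C1 - 4*y*atan(7*y/4)/3 + 4*y*atan(8*y)/3 + 8*log(49*y^2 + 16)/21 - log(64*y^2 + 1)/12


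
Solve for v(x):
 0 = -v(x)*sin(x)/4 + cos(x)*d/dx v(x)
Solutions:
 v(x) = C1/cos(x)^(1/4)


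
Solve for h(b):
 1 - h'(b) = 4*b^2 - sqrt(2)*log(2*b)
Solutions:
 h(b) = C1 - 4*b^3/3 + sqrt(2)*b*log(b) - sqrt(2)*b + sqrt(2)*b*log(2) + b


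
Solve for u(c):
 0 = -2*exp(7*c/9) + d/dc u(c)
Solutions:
 u(c) = C1 + 18*exp(7*c/9)/7


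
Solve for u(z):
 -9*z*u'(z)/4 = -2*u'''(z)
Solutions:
 u(z) = C1 + Integral(C2*airyai(3^(2/3)*z/2) + C3*airybi(3^(2/3)*z/2), z)


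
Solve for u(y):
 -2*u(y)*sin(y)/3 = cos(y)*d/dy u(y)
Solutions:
 u(y) = C1*cos(y)^(2/3)


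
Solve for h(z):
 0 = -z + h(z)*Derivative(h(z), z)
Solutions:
 h(z) = -sqrt(C1 + z^2)
 h(z) = sqrt(C1 + z^2)


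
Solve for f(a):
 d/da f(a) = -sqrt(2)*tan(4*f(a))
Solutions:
 f(a) = -asin(C1*exp(-4*sqrt(2)*a))/4 + pi/4
 f(a) = asin(C1*exp(-4*sqrt(2)*a))/4


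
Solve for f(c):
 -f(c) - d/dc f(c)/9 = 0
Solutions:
 f(c) = C1*exp(-9*c)


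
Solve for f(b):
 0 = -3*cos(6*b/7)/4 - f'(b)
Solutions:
 f(b) = C1 - 7*sin(6*b/7)/8


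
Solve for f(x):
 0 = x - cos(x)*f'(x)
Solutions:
 f(x) = C1 + Integral(x/cos(x), x)


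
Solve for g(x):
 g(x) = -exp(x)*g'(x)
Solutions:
 g(x) = C1*exp(exp(-x))


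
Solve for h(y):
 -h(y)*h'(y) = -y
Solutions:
 h(y) = -sqrt(C1 + y^2)
 h(y) = sqrt(C1 + y^2)


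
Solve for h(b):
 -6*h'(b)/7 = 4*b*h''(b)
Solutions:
 h(b) = C1 + C2*b^(11/14)


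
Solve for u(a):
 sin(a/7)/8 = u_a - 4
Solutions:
 u(a) = C1 + 4*a - 7*cos(a/7)/8


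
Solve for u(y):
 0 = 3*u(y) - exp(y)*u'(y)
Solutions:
 u(y) = C1*exp(-3*exp(-y))


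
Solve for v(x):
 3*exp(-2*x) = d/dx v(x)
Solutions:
 v(x) = C1 - 3*exp(-2*x)/2


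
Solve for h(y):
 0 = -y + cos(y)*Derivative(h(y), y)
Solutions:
 h(y) = C1 + Integral(y/cos(y), y)


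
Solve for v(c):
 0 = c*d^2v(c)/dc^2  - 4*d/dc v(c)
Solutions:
 v(c) = C1 + C2*c^5


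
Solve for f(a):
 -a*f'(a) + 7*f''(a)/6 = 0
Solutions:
 f(a) = C1 + C2*erfi(sqrt(21)*a/7)


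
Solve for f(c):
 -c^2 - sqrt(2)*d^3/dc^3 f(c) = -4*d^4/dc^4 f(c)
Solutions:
 f(c) = C1 + C2*c + C3*c^2 + C4*exp(sqrt(2)*c/4) - sqrt(2)*c^5/120 - c^4/6 - 4*sqrt(2)*c^3/3


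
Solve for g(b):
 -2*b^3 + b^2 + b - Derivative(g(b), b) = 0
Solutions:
 g(b) = C1 - b^4/2 + b^3/3 + b^2/2


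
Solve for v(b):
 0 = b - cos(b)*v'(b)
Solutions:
 v(b) = C1 + Integral(b/cos(b), b)


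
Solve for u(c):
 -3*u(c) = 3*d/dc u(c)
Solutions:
 u(c) = C1*exp(-c)


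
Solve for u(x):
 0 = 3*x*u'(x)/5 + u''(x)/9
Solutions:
 u(x) = C1 + C2*erf(3*sqrt(30)*x/10)


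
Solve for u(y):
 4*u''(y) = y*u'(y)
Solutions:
 u(y) = C1 + C2*erfi(sqrt(2)*y/4)


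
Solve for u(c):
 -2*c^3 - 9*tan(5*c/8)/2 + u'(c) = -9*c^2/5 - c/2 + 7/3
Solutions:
 u(c) = C1 + c^4/2 - 3*c^3/5 - c^2/4 + 7*c/3 - 36*log(cos(5*c/8))/5


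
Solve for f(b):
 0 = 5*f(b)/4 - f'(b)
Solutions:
 f(b) = C1*exp(5*b/4)


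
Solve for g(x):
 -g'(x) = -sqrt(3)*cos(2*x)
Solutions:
 g(x) = C1 + sqrt(3)*sin(2*x)/2


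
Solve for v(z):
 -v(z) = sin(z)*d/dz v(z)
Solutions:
 v(z) = C1*sqrt(cos(z) + 1)/sqrt(cos(z) - 1)


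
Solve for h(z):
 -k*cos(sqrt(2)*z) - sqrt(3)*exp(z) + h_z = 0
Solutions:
 h(z) = C1 + sqrt(2)*k*sin(sqrt(2)*z)/2 + sqrt(3)*exp(z)


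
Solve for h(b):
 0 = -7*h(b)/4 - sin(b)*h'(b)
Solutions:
 h(b) = C1*(cos(b) + 1)^(7/8)/(cos(b) - 1)^(7/8)


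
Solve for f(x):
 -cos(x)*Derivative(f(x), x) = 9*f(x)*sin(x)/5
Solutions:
 f(x) = C1*cos(x)^(9/5)


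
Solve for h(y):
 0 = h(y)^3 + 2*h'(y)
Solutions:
 h(y) = -sqrt(-1/(C1 - y))
 h(y) = sqrt(-1/(C1 - y))


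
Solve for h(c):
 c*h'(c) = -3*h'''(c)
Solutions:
 h(c) = C1 + Integral(C2*airyai(-3^(2/3)*c/3) + C3*airybi(-3^(2/3)*c/3), c)


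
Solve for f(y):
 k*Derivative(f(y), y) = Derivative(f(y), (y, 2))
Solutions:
 f(y) = C1 + C2*exp(k*y)


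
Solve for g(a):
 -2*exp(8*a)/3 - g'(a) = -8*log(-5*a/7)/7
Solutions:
 g(a) = C1 + 8*a*log(-a)/7 + 8*a*(-log(7) - 1 + log(5))/7 - exp(8*a)/12


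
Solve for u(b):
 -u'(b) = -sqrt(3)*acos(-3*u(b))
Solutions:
 Integral(1/acos(-3*_y), (_y, u(b))) = C1 + sqrt(3)*b


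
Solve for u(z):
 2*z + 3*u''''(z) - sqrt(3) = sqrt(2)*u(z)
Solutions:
 u(z) = C1*exp(-2^(1/8)*3^(3/4)*z/3) + C2*exp(2^(1/8)*3^(3/4)*z/3) + C3*sin(2^(1/8)*3^(3/4)*z/3) + C4*cos(2^(1/8)*3^(3/4)*z/3) + sqrt(2)*z - sqrt(6)/2


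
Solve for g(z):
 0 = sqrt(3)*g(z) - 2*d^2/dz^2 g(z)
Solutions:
 g(z) = C1*exp(-sqrt(2)*3^(1/4)*z/2) + C2*exp(sqrt(2)*3^(1/4)*z/2)


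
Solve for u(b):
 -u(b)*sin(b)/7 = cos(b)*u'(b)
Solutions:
 u(b) = C1*cos(b)^(1/7)


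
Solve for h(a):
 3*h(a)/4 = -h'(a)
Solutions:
 h(a) = C1*exp(-3*a/4)


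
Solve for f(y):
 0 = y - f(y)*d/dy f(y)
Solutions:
 f(y) = -sqrt(C1 + y^2)
 f(y) = sqrt(C1 + y^2)


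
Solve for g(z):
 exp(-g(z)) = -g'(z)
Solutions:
 g(z) = log(C1 - z)


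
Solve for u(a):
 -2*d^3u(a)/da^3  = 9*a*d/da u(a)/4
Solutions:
 u(a) = C1 + Integral(C2*airyai(-3^(2/3)*a/2) + C3*airybi(-3^(2/3)*a/2), a)


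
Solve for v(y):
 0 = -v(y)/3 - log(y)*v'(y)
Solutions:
 v(y) = C1*exp(-li(y)/3)


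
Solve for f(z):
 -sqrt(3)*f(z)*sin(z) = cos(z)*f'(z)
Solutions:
 f(z) = C1*cos(z)^(sqrt(3))


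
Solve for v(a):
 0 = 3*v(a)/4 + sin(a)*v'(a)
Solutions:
 v(a) = C1*(cos(a) + 1)^(3/8)/(cos(a) - 1)^(3/8)


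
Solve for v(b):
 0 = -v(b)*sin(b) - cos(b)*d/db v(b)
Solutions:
 v(b) = C1*cos(b)


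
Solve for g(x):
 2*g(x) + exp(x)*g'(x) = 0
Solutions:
 g(x) = C1*exp(2*exp(-x))


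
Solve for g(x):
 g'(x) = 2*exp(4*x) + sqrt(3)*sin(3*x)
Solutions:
 g(x) = C1 + exp(4*x)/2 - sqrt(3)*cos(3*x)/3


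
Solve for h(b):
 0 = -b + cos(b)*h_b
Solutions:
 h(b) = C1 + Integral(b/cos(b), b)


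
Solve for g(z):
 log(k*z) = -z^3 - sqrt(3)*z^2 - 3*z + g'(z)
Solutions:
 g(z) = C1 + z^4/4 + sqrt(3)*z^3/3 + 3*z^2/2 + z*log(k*z) - z


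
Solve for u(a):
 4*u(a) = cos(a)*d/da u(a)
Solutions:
 u(a) = C1*(sin(a)^2 + 2*sin(a) + 1)/(sin(a)^2 - 2*sin(a) + 1)


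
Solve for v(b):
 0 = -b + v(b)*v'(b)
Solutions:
 v(b) = -sqrt(C1 + b^2)
 v(b) = sqrt(C1 + b^2)


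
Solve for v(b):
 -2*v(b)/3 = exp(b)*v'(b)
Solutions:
 v(b) = C1*exp(2*exp(-b)/3)


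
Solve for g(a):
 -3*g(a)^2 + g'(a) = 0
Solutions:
 g(a) = -1/(C1 + 3*a)


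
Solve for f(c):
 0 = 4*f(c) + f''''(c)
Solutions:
 f(c) = (C1*sin(c) + C2*cos(c))*exp(-c) + (C3*sin(c) + C4*cos(c))*exp(c)


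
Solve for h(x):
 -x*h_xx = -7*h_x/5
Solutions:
 h(x) = C1 + C2*x^(12/5)


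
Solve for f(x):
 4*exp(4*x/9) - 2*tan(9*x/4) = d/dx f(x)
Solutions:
 f(x) = C1 + 9*exp(4*x/9) + 8*log(cos(9*x/4))/9


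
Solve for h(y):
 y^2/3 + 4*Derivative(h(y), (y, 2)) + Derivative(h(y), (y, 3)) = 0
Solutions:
 h(y) = C1 + C2*y + C3*exp(-4*y) - y^4/144 + y^3/144 - y^2/192


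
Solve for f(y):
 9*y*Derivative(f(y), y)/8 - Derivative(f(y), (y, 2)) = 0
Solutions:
 f(y) = C1 + C2*erfi(3*y/4)


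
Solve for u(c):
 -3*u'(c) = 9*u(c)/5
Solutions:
 u(c) = C1*exp(-3*c/5)


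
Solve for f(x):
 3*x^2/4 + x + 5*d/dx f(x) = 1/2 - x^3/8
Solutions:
 f(x) = C1 - x^4/160 - x^3/20 - x^2/10 + x/10


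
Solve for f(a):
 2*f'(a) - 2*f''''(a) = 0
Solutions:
 f(a) = C1 + C4*exp(a) + (C2*sin(sqrt(3)*a/2) + C3*cos(sqrt(3)*a/2))*exp(-a/2)


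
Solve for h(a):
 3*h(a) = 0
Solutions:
 h(a) = 0


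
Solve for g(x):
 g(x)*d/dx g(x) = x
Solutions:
 g(x) = -sqrt(C1 + x^2)
 g(x) = sqrt(C1 + x^2)


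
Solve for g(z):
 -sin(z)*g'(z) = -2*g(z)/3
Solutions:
 g(z) = C1*(cos(z) - 1)^(1/3)/(cos(z) + 1)^(1/3)


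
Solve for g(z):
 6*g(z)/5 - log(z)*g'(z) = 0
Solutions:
 g(z) = C1*exp(6*li(z)/5)


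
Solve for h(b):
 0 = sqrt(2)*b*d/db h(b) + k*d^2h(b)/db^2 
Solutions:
 h(b) = C1 + C2*sqrt(k)*erf(2^(3/4)*b*sqrt(1/k)/2)


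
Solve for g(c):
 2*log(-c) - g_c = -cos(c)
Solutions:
 g(c) = C1 + 2*c*log(-c) - 2*c + sin(c)


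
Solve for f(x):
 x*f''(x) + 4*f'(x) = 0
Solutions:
 f(x) = C1 + C2/x^3


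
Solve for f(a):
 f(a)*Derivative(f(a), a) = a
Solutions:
 f(a) = -sqrt(C1 + a^2)
 f(a) = sqrt(C1 + a^2)


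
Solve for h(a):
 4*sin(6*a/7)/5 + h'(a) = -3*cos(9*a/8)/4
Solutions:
 h(a) = C1 - 2*sin(9*a/8)/3 + 14*cos(6*a/7)/15


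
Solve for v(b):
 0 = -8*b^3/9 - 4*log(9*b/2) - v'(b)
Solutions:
 v(b) = C1 - 2*b^4/9 - 4*b*log(b) + b*log(16/6561) + 4*b


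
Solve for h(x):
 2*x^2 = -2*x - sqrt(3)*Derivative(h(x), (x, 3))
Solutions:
 h(x) = C1 + C2*x + C3*x^2 - sqrt(3)*x^5/90 - sqrt(3)*x^4/36


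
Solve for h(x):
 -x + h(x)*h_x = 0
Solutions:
 h(x) = -sqrt(C1 + x^2)
 h(x) = sqrt(C1 + x^2)


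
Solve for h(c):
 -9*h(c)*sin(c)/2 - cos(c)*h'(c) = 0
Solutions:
 h(c) = C1*cos(c)^(9/2)


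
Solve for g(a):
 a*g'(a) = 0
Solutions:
 g(a) = C1


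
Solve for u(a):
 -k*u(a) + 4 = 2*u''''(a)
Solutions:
 u(a) = C1*exp(-2^(3/4)*a*(-k)^(1/4)/2) + C2*exp(2^(3/4)*a*(-k)^(1/4)/2) + C3*exp(-2^(3/4)*I*a*(-k)^(1/4)/2) + C4*exp(2^(3/4)*I*a*(-k)^(1/4)/2) + 4/k


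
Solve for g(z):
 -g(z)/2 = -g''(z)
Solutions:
 g(z) = C1*exp(-sqrt(2)*z/2) + C2*exp(sqrt(2)*z/2)


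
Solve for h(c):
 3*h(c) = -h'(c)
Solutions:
 h(c) = C1*exp(-3*c)


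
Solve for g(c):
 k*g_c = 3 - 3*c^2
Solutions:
 g(c) = C1 - c^3/k + 3*c/k


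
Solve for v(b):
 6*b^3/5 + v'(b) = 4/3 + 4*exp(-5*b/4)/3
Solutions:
 v(b) = C1 - 3*b^4/10 + 4*b/3 - 16*exp(-5*b/4)/15


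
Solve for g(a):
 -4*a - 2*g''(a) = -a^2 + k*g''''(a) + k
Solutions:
 g(a) = C1 + C2*a + C3*exp(-sqrt(2)*a*sqrt(-1/k)) + C4*exp(sqrt(2)*a*sqrt(-1/k)) + a^4/24 - a^3/3 - a^2*k/2


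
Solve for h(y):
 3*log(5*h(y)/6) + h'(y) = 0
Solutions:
 Integral(1/(log(_y) - log(6) + log(5)), (_y, h(y)))/3 = C1 - y


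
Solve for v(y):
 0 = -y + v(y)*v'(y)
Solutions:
 v(y) = -sqrt(C1 + y^2)
 v(y) = sqrt(C1 + y^2)


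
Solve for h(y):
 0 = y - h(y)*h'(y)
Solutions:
 h(y) = -sqrt(C1 + y^2)
 h(y) = sqrt(C1 + y^2)


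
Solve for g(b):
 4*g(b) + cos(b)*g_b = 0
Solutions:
 g(b) = C1*(sin(b)^2 - 2*sin(b) + 1)/(sin(b)^2 + 2*sin(b) + 1)


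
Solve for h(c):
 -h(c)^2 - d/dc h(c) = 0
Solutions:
 h(c) = 1/(C1 + c)


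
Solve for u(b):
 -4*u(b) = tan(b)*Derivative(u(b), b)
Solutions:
 u(b) = C1/sin(b)^4


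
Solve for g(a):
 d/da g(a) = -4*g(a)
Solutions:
 g(a) = C1*exp(-4*a)


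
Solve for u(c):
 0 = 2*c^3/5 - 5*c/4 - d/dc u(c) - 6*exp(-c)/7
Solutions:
 u(c) = C1 + c^4/10 - 5*c^2/8 + 6*exp(-c)/7


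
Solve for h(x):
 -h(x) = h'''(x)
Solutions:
 h(x) = C3*exp(-x) + (C1*sin(sqrt(3)*x/2) + C2*cos(sqrt(3)*x/2))*exp(x/2)


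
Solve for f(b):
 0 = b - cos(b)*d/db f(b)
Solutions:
 f(b) = C1 + Integral(b/cos(b), b)


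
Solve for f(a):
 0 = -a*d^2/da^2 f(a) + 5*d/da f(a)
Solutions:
 f(a) = C1 + C2*a^6


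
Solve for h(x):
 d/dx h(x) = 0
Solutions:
 h(x) = C1


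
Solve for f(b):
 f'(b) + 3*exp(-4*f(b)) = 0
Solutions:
 f(b) = log(-I*(C1 - 12*b)^(1/4))
 f(b) = log(I*(C1 - 12*b)^(1/4))
 f(b) = log(-(C1 - 12*b)^(1/4))
 f(b) = log(C1 - 12*b)/4


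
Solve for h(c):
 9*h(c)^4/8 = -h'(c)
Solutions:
 h(c) = (-3^(2/3)/3 - 3^(1/6)*I)*(1/(C1 + 9*c))^(1/3)
 h(c) = (-3^(2/3)/3 + 3^(1/6)*I)*(1/(C1 + 9*c))^(1/3)
 h(c) = 2*(1/(C1 + 27*c))^(1/3)


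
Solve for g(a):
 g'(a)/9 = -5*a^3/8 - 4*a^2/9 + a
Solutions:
 g(a) = C1 - 45*a^4/32 - 4*a^3/3 + 9*a^2/2


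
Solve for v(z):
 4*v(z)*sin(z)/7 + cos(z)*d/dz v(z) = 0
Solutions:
 v(z) = C1*cos(z)^(4/7)


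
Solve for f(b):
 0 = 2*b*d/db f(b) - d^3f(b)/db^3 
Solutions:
 f(b) = C1 + Integral(C2*airyai(2^(1/3)*b) + C3*airybi(2^(1/3)*b), b)


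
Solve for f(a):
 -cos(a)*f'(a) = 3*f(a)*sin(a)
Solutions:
 f(a) = C1*cos(a)^3


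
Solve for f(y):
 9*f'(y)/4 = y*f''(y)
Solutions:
 f(y) = C1 + C2*y^(13/4)


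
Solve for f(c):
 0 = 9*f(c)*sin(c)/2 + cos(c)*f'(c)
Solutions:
 f(c) = C1*cos(c)^(9/2)


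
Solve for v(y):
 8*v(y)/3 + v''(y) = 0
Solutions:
 v(y) = C1*sin(2*sqrt(6)*y/3) + C2*cos(2*sqrt(6)*y/3)


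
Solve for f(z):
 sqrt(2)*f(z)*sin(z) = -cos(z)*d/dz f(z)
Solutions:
 f(z) = C1*cos(z)^(sqrt(2))


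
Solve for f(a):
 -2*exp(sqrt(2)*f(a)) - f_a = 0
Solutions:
 f(a) = sqrt(2)*(2*log(1/(C1 + 2*a)) - log(2))/4


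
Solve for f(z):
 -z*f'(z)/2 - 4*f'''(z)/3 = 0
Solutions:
 f(z) = C1 + Integral(C2*airyai(-3^(1/3)*z/2) + C3*airybi(-3^(1/3)*z/2), z)


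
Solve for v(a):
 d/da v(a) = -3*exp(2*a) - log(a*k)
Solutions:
 v(a) = C1 - a*log(a*k) + a - 3*exp(2*a)/2


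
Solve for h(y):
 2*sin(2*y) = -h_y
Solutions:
 h(y) = C1 + cos(2*y)


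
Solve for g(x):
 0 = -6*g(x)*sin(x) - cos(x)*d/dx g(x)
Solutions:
 g(x) = C1*cos(x)^6


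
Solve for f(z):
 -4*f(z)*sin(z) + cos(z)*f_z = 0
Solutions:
 f(z) = C1/cos(z)^4


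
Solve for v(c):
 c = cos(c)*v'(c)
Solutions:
 v(c) = C1 + Integral(c/cos(c), c)


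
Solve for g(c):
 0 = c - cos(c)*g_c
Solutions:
 g(c) = C1 + Integral(c/cos(c), c)


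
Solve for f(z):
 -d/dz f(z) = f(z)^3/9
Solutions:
 f(z) = -3*sqrt(2)*sqrt(-1/(C1 - z))/2
 f(z) = 3*sqrt(2)*sqrt(-1/(C1 - z))/2


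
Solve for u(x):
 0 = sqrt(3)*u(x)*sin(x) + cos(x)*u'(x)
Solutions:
 u(x) = C1*cos(x)^(sqrt(3))


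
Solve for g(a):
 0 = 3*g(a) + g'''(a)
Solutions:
 g(a) = C3*exp(-3^(1/3)*a) + (C1*sin(3^(5/6)*a/2) + C2*cos(3^(5/6)*a/2))*exp(3^(1/3)*a/2)


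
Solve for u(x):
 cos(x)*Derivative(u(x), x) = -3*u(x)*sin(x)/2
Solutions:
 u(x) = C1*cos(x)^(3/2)


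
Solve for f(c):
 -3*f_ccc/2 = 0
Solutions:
 f(c) = C1 + C2*c + C3*c^2


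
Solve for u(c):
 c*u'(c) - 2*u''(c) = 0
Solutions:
 u(c) = C1 + C2*erfi(c/2)


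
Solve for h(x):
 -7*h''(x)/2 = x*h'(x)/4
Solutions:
 h(x) = C1 + C2*erf(sqrt(7)*x/14)


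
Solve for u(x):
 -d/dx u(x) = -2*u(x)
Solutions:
 u(x) = C1*exp(2*x)


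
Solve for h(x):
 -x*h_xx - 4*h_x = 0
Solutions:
 h(x) = C1 + C2/x^3


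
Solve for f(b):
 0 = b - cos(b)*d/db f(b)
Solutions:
 f(b) = C1 + Integral(b/cos(b), b)


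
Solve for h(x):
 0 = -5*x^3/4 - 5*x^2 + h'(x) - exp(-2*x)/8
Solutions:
 h(x) = C1 + 5*x^4/16 + 5*x^3/3 - exp(-2*x)/16


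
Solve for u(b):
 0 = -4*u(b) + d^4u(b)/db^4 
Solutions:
 u(b) = C1*exp(-sqrt(2)*b) + C2*exp(sqrt(2)*b) + C3*sin(sqrt(2)*b) + C4*cos(sqrt(2)*b)


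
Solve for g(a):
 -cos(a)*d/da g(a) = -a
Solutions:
 g(a) = C1 + Integral(a/cos(a), a)


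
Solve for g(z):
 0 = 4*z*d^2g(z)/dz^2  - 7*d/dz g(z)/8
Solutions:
 g(z) = C1 + C2*z^(39/32)


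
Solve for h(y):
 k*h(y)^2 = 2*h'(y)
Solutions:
 h(y) = -2/(C1 + k*y)


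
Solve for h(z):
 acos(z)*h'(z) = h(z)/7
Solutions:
 h(z) = C1*exp(Integral(1/acos(z), z)/7)


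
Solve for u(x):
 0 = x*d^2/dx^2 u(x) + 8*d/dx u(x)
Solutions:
 u(x) = C1 + C2/x^7


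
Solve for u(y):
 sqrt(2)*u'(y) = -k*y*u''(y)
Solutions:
 u(y) = C1 + y^(((re(k) - sqrt(2))*re(k) + im(k)^2)/(re(k)^2 + im(k)^2))*(C2*sin(sqrt(2)*log(y)*Abs(im(k))/(re(k)^2 + im(k)^2)) + C3*cos(sqrt(2)*log(y)*im(k)/(re(k)^2 + im(k)^2)))


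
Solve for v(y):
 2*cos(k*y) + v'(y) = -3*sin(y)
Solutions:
 v(y) = C1 + 3*cos(y) - 2*sin(k*y)/k


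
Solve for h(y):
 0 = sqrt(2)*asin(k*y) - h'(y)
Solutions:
 h(y) = C1 + sqrt(2)*Piecewise((y*asin(k*y) + sqrt(-k^2*y^2 + 1)/k, Ne(k, 0)), (0, True))


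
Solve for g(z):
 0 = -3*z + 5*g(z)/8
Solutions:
 g(z) = 24*z/5


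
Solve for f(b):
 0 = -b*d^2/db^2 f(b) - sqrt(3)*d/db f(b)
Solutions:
 f(b) = C1 + C2*b^(1 - sqrt(3))


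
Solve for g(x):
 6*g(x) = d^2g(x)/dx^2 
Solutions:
 g(x) = C1*exp(-sqrt(6)*x) + C2*exp(sqrt(6)*x)


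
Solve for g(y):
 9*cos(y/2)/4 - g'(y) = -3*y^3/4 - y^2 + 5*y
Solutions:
 g(y) = C1 + 3*y^4/16 + y^3/3 - 5*y^2/2 + 9*sin(y/2)/2


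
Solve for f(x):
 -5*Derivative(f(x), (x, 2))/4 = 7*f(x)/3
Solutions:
 f(x) = C1*sin(2*sqrt(105)*x/15) + C2*cos(2*sqrt(105)*x/15)


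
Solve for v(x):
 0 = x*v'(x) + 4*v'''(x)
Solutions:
 v(x) = C1 + Integral(C2*airyai(-2^(1/3)*x/2) + C3*airybi(-2^(1/3)*x/2), x)


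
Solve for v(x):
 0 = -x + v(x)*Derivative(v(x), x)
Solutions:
 v(x) = -sqrt(C1 + x^2)
 v(x) = sqrt(C1 + x^2)


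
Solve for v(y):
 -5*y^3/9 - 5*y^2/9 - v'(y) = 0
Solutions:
 v(y) = C1 - 5*y^4/36 - 5*y^3/27


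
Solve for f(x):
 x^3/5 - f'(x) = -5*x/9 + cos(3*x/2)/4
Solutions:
 f(x) = C1 + x^4/20 + 5*x^2/18 - sin(3*x/2)/6


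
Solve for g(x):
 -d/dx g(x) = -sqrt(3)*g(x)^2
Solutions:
 g(x) = -1/(C1 + sqrt(3)*x)


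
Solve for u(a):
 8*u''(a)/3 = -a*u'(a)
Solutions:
 u(a) = C1 + C2*erf(sqrt(3)*a/4)


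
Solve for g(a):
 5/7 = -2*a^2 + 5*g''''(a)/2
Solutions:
 g(a) = C1 + C2*a + C3*a^2 + C4*a^3 + a^6/450 + a^4/84


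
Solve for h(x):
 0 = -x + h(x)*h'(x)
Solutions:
 h(x) = -sqrt(C1 + x^2)
 h(x) = sqrt(C1 + x^2)


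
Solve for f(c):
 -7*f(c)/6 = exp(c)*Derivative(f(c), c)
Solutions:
 f(c) = C1*exp(7*exp(-c)/6)


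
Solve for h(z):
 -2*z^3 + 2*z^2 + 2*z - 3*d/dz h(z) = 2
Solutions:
 h(z) = C1 - z^4/6 + 2*z^3/9 + z^2/3 - 2*z/3


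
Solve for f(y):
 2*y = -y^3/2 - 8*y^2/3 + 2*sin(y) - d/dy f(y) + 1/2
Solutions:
 f(y) = C1 - y^4/8 - 8*y^3/9 - y^2 + y/2 - 2*cos(y)


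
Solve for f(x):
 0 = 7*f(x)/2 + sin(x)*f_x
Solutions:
 f(x) = C1*(cos(x) + 1)^(7/4)/(cos(x) - 1)^(7/4)


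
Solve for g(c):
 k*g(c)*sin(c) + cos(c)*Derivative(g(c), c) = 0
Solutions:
 g(c) = C1*exp(k*log(cos(c)))


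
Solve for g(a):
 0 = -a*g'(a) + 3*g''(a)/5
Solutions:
 g(a) = C1 + C2*erfi(sqrt(30)*a/6)


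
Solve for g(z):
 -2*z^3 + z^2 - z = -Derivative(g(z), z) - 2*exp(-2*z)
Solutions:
 g(z) = C1 + z^4/2 - z^3/3 + z^2/2 + exp(-2*z)


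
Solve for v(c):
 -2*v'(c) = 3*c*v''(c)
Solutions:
 v(c) = C1 + C2*c^(1/3)


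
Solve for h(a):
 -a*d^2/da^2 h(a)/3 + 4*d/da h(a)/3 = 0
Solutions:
 h(a) = C1 + C2*a^5


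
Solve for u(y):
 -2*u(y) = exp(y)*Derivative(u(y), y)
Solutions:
 u(y) = C1*exp(2*exp(-y))


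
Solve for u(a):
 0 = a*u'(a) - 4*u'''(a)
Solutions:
 u(a) = C1 + Integral(C2*airyai(2^(1/3)*a/2) + C3*airybi(2^(1/3)*a/2), a)


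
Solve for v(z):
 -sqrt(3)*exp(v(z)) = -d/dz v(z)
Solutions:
 v(z) = log(-1/(C1 + sqrt(3)*z))


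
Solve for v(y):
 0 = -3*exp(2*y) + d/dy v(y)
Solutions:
 v(y) = C1 + 3*exp(2*y)/2


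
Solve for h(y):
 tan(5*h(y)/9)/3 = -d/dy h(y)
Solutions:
 h(y) = -9*asin(C1*exp(-5*y/27))/5 + 9*pi/5
 h(y) = 9*asin(C1*exp(-5*y/27))/5


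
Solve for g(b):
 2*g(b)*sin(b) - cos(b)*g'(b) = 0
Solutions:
 g(b) = C1/cos(b)^2


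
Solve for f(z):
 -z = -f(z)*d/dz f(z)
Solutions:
 f(z) = -sqrt(C1 + z^2)
 f(z) = sqrt(C1 + z^2)


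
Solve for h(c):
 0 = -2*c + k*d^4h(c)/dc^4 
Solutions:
 h(c) = C1 + C2*c + C3*c^2 + C4*c^3 + c^5/(60*k)


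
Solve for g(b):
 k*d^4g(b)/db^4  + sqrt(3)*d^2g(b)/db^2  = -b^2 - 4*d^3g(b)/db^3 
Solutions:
 g(b) = C1 + C2*b + C3*exp(b*(sqrt(-sqrt(3)*k + 4) - 2)/k) + C4*exp(-b*(sqrt(-sqrt(3)*k + 4) + 2)/k) - sqrt(3)*b^4/36 + 4*b^3/9 + b^2*(3*k - 16*sqrt(3))/9


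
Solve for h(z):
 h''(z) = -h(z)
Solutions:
 h(z) = C1*sin(z) + C2*cos(z)


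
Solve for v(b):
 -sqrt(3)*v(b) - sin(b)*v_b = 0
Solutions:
 v(b) = C1*(cos(b) + 1)^(sqrt(3)/2)/(cos(b) - 1)^(sqrt(3)/2)


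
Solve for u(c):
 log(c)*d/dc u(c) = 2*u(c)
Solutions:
 u(c) = C1*exp(2*li(c))


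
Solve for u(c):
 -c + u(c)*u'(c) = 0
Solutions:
 u(c) = -sqrt(C1 + c^2)
 u(c) = sqrt(C1 + c^2)


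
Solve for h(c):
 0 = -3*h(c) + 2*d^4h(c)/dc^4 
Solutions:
 h(c) = C1*exp(-2^(3/4)*3^(1/4)*c/2) + C2*exp(2^(3/4)*3^(1/4)*c/2) + C3*sin(2^(3/4)*3^(1/4)*c/2) + C4*cos(2^(3/4)*3^(1/4)*c/2)


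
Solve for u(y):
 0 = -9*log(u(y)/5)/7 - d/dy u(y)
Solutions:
 -7*Integral(1/(-log(_y) + log(5)), (_y, u(y)))/9 = C1 - y


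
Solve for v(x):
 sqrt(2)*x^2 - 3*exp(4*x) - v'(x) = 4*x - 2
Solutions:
 v(x) = C1 + sqrt(2)*x^3/3 - 2*x^2 + 2*x - 3*exp(4*x)/4


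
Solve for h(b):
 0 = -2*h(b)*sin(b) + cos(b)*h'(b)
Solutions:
 h(b) = C1/cos(b)^2


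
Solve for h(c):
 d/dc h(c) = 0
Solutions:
 h(c) = C1


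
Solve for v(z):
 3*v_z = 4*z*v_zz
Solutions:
 v(z) = C1 + C2*z^(7/4)


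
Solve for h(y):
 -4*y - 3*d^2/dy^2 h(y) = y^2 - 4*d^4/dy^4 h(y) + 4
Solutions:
 h(y) = C1 + C2*y + C3*exp(-sqrt(3)*y/2) + C4*exp(sqrt(3)*y/2) - y^4/36 - 2*y^3/9 - 10*y^2/9


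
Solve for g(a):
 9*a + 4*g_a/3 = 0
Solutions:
 g(a) = C1 - 27*a^2/8


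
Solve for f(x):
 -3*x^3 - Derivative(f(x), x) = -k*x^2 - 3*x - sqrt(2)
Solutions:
 f(x) = C1 + k*x^3/3 - 3*x^4/4 + 3*x^2/2 + sqrt(2)*x


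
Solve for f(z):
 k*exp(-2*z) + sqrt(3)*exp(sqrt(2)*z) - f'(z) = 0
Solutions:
 f(z) = C1 - k*exp(-2*z)/2 + sqrt(6)*exp(sqrt(2)*z)/2


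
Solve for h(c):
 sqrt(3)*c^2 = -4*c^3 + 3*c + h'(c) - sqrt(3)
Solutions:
 h(c) = C1 + c^4 + sqrt(3)*c^3/3 - 3*c^2/2 + sqrt(3)*c


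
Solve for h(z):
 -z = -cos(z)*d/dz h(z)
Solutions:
 h(z) = C1 + Integral(z/cos(z), z)


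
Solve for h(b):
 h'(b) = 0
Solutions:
 h(b) = C1


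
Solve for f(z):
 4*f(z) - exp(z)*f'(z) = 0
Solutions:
 f(z) = C1*exp(-4*exp(-z))


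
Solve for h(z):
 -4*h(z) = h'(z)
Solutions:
 h(z) = C1*exp(-4*z)


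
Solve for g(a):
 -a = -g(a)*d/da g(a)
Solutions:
 g(a) = -sqrt(C1 + a^2)
 g(a) = sqrt(C1 + a^2)


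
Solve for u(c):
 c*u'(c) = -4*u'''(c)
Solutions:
 u(c) = C1 + Integral(C2*airyai(-2^(1/3)*c/2) + C3*airybi(-2^(1/3)*c/2), c)


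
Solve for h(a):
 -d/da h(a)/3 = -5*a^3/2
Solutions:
 h(a) = C1 + 15*a^4/8


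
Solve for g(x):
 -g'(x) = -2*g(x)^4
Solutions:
 g(x) = (-1/(C1 + 6*x))^(1/3)
 g(x) = (-1/(C1 + 2*x))^(1/3)*(-3^(2/3) - 3*3^(1/6)*I)/6
 g(x) = (-1/(C1 + 2*x))^(1/3)*(-3^(2/3) + 3*3^(1/6)*I)/6


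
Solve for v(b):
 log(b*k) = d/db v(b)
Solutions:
 v(b) = C1 + b*log(b*k) - b


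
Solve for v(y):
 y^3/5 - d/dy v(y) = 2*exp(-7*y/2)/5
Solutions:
 v(y) = C1 + y^4/20 + 4*exp(-7*y/2)/35


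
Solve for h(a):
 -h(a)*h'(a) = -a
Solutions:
 h(a) = -sqrt(C1 + a^2)
 h(a) = sqrt(C1 + a^2)


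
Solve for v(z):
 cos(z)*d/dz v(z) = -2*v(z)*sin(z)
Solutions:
 v(z) = C1*cos(z)^2


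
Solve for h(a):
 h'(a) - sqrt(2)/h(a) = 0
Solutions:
 h(a) = -sqrt(C1 + 2*sqrt(2)*a)
 h(a) = sqrt(C1 + 2*sqrt(2)*a)


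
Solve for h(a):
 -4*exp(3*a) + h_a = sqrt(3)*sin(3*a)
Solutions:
 h(a) = C1 + 4*exp(3*a)/3 - sqrt(3)*cos(3*a)/3


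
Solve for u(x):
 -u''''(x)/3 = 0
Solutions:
 u(x) = C1 + C2*x + C3*x^2 + C4*x^3


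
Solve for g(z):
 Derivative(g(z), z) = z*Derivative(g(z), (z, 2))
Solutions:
 g(z) = C1 + C2*z^2


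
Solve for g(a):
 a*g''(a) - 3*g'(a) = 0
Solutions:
 g(a) = C1 + C2*a^4


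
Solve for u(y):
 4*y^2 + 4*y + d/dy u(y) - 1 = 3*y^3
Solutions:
 u(y) = C1 + 3*y^4/4 - 4*y^3/3 - 2*y^2 + y


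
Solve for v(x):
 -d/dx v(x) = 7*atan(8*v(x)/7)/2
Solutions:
 Integral(1/atan(8*_y/7), (_y, v(x))) = C1 - 7*x/2


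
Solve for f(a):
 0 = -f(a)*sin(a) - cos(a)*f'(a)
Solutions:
 f(a) = C1*cos(a)


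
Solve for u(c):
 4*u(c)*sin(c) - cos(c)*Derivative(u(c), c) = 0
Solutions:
 u(c) = C1/cos(c)^4


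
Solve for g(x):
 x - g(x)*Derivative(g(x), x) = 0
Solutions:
 g(x) = -sqrt(C1 + x^2)
 g(x) = sqrt(C1 + x^2)


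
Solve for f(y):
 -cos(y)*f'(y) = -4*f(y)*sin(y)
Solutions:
 f(y) = C1/cos(y)^4


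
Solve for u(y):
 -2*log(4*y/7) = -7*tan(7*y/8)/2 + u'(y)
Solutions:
 u(y) = C1 - 2*y*log(y) - 4*y*log(2) + 2*y + 2*y*log(7) - 4*log(cos(7*y/8))


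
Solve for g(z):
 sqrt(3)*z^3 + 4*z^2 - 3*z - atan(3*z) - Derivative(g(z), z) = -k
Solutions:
 g(z) = C1 + k*z + sqrt(3)*z^4/4 + 4*z^3/3 - 3*z^2/2 - z*atan(3*z) + log(9*z^2 + 1)/6


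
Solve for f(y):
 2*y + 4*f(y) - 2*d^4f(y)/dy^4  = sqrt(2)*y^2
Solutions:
 f(y) = C1*exp(-2^(1/4)*y) + C2*exp(2^(1/4)*y) + C3*sin(2^(1/4)*y) + C4*cos(2^(1/4)*y) + sqrt(2)*y^2/4 - y/2


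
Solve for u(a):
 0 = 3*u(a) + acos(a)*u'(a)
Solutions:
 u(a) = C1*exp(-3*Integral(1/acos(a), a))


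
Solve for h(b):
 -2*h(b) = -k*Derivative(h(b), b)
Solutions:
 h(b) = C1*exp(2*b/k)


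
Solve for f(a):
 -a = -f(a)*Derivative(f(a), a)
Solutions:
 f(a) = -sqrt(C1 + a^2)
 f(a) = sqrt(C1 + a^2)


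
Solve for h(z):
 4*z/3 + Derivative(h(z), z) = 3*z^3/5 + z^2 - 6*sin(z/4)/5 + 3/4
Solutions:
 h(z) = C1 + 3*z^4/20 + z^3/3 - 2*z^2/3 + 3*z/4 + 24*cos(z/4)/5


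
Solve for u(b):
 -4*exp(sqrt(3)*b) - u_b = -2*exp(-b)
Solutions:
 u(b) = C1 - 4*sqrt(3)*exp(sqrt(3)*b)/3 - 2*exp(-b)


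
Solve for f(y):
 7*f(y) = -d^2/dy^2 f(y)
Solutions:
 f(y) = C1*sin(sqrt(7)*y) + C2*cos(sqrt(7)*y)


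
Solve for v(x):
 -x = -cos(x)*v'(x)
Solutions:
 v(x) = C1 + Integral(x/cos(x), x)


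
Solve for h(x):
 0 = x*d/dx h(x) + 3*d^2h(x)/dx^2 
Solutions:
 h(x) = C1 + C2*erf(sqrt(6)*x/6)


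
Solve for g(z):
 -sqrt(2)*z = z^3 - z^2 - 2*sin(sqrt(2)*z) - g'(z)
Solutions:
 g(z) = C1 + z^4/4 - z^3/3 + sqrt(2)*z^2/2 + sqrt(2)*cos(sqrt(2)*z)


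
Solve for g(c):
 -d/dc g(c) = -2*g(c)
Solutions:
 g(c) = C1*exp(2*c)


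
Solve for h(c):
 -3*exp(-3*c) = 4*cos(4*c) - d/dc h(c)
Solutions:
 h(c) = C1 + sin(4*c) - exp(-3*c)


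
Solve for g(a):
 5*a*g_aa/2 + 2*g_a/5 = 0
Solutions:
 g(a) = C1 + C2*a^(21/25)


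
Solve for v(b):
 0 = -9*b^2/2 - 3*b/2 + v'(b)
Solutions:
 v(b) = C1 + 3*b^3/2 + 3*b^2/4


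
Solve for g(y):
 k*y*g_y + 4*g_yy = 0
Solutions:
 g(y) = Piecewise((-sqrt(2)*sqrt(pi)*C1*erf(sqrt(2)*sqrt(k)*y/4)/sqrt(k) - C2, (k > 0) | (k < 0)), (-C1*y - C2, True))


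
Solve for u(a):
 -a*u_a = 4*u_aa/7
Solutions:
 u(a) = C1 + C2*erf(sqrt(14)*a/4)


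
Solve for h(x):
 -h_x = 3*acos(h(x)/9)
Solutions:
 Integral(1/acos(_y/9), (_y, h(x))) = C1 - 3*x


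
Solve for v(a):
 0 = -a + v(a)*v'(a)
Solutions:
 v(a) = -sqrt(C1 + a^2)
 v(a) = sqrt(C1 + a^2)


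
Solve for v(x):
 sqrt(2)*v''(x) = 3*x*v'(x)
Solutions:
 v(x) = C1 + C2*erfi(2^(1/4)*sqrt(3)*x/2)


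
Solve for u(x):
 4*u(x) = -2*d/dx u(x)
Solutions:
 u(x) = C1*exp(-2*x)


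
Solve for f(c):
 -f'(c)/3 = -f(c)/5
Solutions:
 f(c) = C1*exp(3*c/5)


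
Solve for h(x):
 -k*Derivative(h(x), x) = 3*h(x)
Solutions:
 h(x) = C1*exp(-3*x/k)


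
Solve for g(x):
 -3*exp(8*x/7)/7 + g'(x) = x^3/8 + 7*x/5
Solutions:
 g(x) = C1 + x^4/32 + 7*x^2/10 + 3*exp(8*x/7)/8


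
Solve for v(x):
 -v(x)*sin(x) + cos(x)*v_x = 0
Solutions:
 v(x) = C1/cos(x)


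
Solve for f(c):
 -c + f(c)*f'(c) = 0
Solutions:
 f(c) = -sqrt(C1 + c^2)
 f(c) = sqrt(C1 + c^2)


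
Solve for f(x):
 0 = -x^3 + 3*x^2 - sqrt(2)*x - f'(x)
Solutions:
 f(x) = C1 - x^4/4 + x^3 - sqrt(2)*x^2/2


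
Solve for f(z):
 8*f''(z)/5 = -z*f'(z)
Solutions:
 f(z) = C1 + C2*erf(sqrt(5)*z/4)


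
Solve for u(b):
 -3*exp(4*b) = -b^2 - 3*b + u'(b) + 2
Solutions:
 u(b) = C1 + b^3/3 + 3*b^2/2 - 2*b - 3*exp(4*b)/4


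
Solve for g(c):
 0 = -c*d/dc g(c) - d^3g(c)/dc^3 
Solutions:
 g(c) = C1 + Integral(C2*airyai(-c) + C3*airybi(-c), c)


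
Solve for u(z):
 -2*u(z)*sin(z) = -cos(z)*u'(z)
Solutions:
 u(z) = C1/cos(z)^2


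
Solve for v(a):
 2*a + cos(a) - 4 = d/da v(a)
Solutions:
 v(a) = C1 + a^2 - 4*a + sin(a)


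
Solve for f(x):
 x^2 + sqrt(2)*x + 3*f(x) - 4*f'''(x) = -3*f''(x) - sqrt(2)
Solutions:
 f(x) = C1*exp(x*(-(4*sqrt(39) + 25)^(1/3) - 1/(4*sqrt(39) + 25)^(1/3) + 2)/8)*sin(sqrt(3)*x*(-(4*sqrt(39) + 25)^(1/3) + (4*sqrt(39) + 25)^(-1/3))/8) + C2*exp(x*(-(4*sqrt(39) + 25)^(1/3) - 1/(4*sqrt(39) + 25)^(1/3) + 2)/8)*cos(sqrt(3)*x*(-(4*sqrt(39) + 25)^(1/3) + (4*sqrt(39) + 25)^(-1/3))/8) + C3*exp(x*((4*sqrt(39) + 25)^(-1/3) + 1 + (4*sqrt(39) + 25)^(1/3))/4) - x^2/3 - sqrt(2)*x/3 - sqrt(2)/3 + 2/3


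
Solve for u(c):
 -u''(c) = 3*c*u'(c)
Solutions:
 u(c) = C1 + C2*erf(sqrt(6)*c/2)


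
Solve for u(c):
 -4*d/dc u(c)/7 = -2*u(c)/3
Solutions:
 u(c) = C1*exp(7*c/6)


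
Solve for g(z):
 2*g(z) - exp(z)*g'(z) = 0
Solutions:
 g(z) = C1*exp(-2*exp(-z))


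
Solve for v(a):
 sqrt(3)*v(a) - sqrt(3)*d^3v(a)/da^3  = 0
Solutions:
 v(a) = C3*exp(a) + (C1*sin(sqrt(3)*a/2) + C2*cos(sqrt(3)*a/2))*exp(-a/2)


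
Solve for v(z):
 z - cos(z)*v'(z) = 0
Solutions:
 v(z) = C1 + Integral(z/cos(z), z)


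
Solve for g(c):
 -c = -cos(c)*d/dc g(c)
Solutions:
 g(c) = C1 + Integral(c/cos(c), c)


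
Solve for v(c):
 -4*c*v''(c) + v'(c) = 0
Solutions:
 v(c) = C1 + C2*c^(5/4)


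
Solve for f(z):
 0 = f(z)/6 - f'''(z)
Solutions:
 f(z) = C3*exp(6^(2/3)*z/6) + (C1*sin(2^(2/3)*3^(1/6)*z/4) + C2*cos(2^(2/3)*3^(1/6)*z/4))*exp(-6^(2/3)*z/12)


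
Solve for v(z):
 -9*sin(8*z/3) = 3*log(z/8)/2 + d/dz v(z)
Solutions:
 v(z) = C1 - 3*z*log(z)/2 + 3*z/2 + 9*z*log(2)/2 + 27*cos(8*z/3)/8


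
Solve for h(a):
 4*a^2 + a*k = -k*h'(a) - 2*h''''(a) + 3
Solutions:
 h(a) = C1 + C2*exp(2^(2/3)*a*(-k)^(1/3)/2) + C3*exp(2^(2/3)*a*(-k)^(1/3)*(-1 + sqrt(3)*I)/4) + C4*exp(-2^(2/3)*a*(-k)^(1/3)*(1 + sqrt(3)*I)/4) - 4*a^3/(3*k) - a^2/2 + 3*a/k
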